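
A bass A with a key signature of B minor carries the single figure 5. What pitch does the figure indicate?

E

Counting 4 letter steps above A lands on E; in B minor, that letter is E.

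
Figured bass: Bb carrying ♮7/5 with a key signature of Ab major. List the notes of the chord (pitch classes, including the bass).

Bb, Db, F, A

The written figures ♮7/5 are shorthand for 7/5/3: the 3 is implied.
A third above Bb in this key is Db.
A fifth above Bb in this key is F.
A seventh above Bb in this key is Ab, made natural (A) by the ♮ figure.
Together with the bass Bb, this spells Bb minor-major seventh in root position.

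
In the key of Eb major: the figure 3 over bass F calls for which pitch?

Counting 2 letter steps above F lands on A; in Eb major, that letter is Ab.

Ab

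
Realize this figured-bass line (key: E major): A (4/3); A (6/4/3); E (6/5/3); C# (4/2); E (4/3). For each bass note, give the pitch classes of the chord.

A, C#, D#, F# | A, C#, D#, F# | E, G#, B, C# | C#, D#, F#, A | E, G#, A, C#

A (6/4/3): A, C#, D#, F#.
A (6/4/3): A, C#, D#, F#.
E (6/5/3): E, G#, B, C#.
C# (6/4/2): C#, D#, F#, A.
E (6/4/3): E, G#, A, C#.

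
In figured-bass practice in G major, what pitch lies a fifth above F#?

Counting 4 letter steps above F# lands on C; in G major, that letter is C.

C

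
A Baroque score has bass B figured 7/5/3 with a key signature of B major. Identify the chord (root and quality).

B major seventh

The figures 7/5/3 indicate a seventh chord in root position.
In root position the bass is the root, so the root is B.
The chord tones are B, D#, F#, A#, giving B major seventh.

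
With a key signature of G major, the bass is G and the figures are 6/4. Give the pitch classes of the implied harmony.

A fourth above G in this key is C.
A sixth above G in this key is E.
Together with the bass G, this spells C major in second inversion.

G, C, E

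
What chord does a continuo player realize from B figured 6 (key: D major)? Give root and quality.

G major

The figures 6 indicate a triad in first inversion.
In first inversion the root lies a sixth above the bass: a sixth above B in D major is G.
The chord tones are B, D, G, giving G major.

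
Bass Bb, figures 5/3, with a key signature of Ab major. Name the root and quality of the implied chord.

Bb minor

The figures 5/3 indicate a triad in root position.
In root position the bass is the root, so the root is Bb.
The chord tones are Bb, Db, F, giving Bb minor.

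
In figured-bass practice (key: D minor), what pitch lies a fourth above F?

Counting 3 letter steps above F lands on B; in D minor, that letter is Bb.

Bb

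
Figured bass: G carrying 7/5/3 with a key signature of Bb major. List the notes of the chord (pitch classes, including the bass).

A third above G in this key is Bb.
A fifth above G in this key is D.
A seventh above G in this key is F.
Together with the bass G, this spells G minor seventh in root position.

G, Bb, D, F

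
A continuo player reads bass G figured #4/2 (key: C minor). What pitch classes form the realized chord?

The written figures #4/2 are shorthand for 6/4/2: the 6 is implied.
A second above G in this key is Ab.
A fourth above G in this key is C, raised to C# by the sharp.
A sixth above G in this key is Eb.

G, Ab, C#, Eb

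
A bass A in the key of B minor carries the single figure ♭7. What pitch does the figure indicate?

Gb

Counting 6 letter steps above A lands on G; in B minor, that letter is G.
The b7 figure lowers it a semitone, giving Gb.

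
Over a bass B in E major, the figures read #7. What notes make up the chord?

B, D#, F#, A#

The written figures #7 are shorthand for 7/5/3: the 5/3 are implied.
A third above B in this key is D#.
A fifth above B in this key is F#.
A seventh above B in this key is A, raised to A# by the sharp.
Together with the bass B, this spells B major seventh in root position.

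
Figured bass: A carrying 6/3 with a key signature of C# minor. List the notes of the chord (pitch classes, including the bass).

A third above A in this key is C#.
A sixth above A in this key is F#.
Together with the bass A, this spells F# minor in first inversion.

A, C#, F#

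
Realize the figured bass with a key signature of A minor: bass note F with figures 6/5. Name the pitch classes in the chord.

The written figures 6/5 are shorthand for 6/5/3: the 3 is implied.
A third above F in this key is A.
A fifth above F in this key is C.
A sixth above F in this key is D.
Together with the bass F, this spells D minor seventh in first inversion.

F, A, C, D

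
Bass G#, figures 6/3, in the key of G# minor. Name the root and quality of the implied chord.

The figures 6/3 indicate a triad in first inversion.
In first inversion the root lies a sixth above the bass: a sixth above G# in G# minor is E.
The chord tones are G#, B, E, giving E major.

E major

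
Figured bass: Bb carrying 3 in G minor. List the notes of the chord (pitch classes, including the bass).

The written figures 3 are shorthand for 5/3: the 5 is implied.
A third above Bb in this key is D.
A fifth above Bb in this key is F.
Together with the bass Bb, this spells Bb major in root position.

Bb, D, F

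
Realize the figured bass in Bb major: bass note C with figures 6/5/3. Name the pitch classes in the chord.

A third above C in this key is Eb.
A fifth above C in this key is G.
A sixth above C in this key is A.
Together with the bass C, this spells A half-diminished seventh in first inversion.

C, Eb, G, A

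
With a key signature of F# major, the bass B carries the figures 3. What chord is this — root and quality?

The figures 3 indicate a triad in root position.
In root position the bass is the root, so the root is B.
The chord tones are B, D#, F#, giving B major.

B major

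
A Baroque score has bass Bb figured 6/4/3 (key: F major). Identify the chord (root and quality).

E half-diminished seventh

The figures 6/4/3 indicate a seventh chord in second inversion.
In second inversion the root lies a fourth above the bass: a fourth above Bb in F major is E.
The chord tones are Bb, D, E, G, giving E half-diminished seventh.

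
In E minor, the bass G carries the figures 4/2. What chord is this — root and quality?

A minor seventh

The figures 4/2 indicate a seventh chord in third inversion.
In third inversion the root lies a second above the bass: a second above G in E minor is A.
The chord tones are G, A, C, E, giving A minor seventh.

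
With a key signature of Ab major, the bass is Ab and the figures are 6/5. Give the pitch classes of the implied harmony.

Ab, C, Eb, F

The written figures 6/5 are shorthand for 6/5/3: the 3 is implied.
A third above Ab in this key is C.
A fifth above Ab in this key is Eb.
A sixth above Ab in this key is F.
Together with the bass Ab, this spells F minor seventh in first inversion.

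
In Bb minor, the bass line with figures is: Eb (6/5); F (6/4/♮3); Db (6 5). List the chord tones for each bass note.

Eb (6/5/3): Eb, Gb, Bb, C.
F (6/4/♮3): F, A, Bb, Db.
Db (6/5/3): Db, F, Ab, Bb.

Eb, Gb, Bb, C | F, A, Bb, Db | Db, F, Ab, Bb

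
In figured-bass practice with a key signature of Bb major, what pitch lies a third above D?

Counting 2 letter steps above D lands on F; in Bb major, that letter is F.

F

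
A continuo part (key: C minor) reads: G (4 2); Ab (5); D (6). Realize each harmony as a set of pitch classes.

G, Ab, C, Eb | Ab, C, Eb | D, F, Bb

G (6/4/2): G, Ab, C, Eb.
Ab (5/3): Ab, C, Eb.
D (6/3): D, F, Bb.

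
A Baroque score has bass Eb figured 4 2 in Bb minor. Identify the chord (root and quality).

F minor seventh

The figures 4 2 indicate a seventh chord in third inversion.
In third inversion the root lies a second above the bass: a second above Eb in Bb minor is F.
The chord tones are Eb, F, Ab, C, giving F minor seventh.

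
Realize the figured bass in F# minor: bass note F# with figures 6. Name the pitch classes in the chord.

F#, A, D

The written figures 6 are shorthand for 6/3: the 3 is implied.
A third above F# in this key is A.
A sixth above F# in this key is D.
Together with the bass F#, this spells D major in first inversion.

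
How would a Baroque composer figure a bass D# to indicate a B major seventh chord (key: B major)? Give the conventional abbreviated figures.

D# is the third of B major seventh, so the chord is in first inversion.
A seventh chord in first inversion is figured 6/5/3, conventionally abbreviated 6/5.

6/5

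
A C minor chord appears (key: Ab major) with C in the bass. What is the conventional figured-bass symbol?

no figures

C is the root of C minor, so the chord is in root position.
A triad in root position is figured 5/3, conventionally abbreviated (no figures — root-position triad).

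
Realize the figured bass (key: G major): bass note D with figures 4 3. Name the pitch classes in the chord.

D, F#, G, B

The written figures 4 3 are shorthand for 6/4/3: the 6 is implied.
A third above D in this key is F#.
A fourth above D in this key is G.
A sixth above D in this key is B.
Together with the bass D, this spells G major seventh in second inversion.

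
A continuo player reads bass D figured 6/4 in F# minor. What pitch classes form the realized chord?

A fourth above D in this key is G#.
A sixth above D in this key is B.
Together with the bass D, this spells G# diminished in second inversion.

D, G#, B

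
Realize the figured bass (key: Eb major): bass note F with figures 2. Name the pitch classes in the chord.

The written figures 2 are shorthand for 6/4/2: the 6/4 are implied.
A second above F in this key is G.
A fourth above F in this key is Bb.
A sixth above F in this key is D.
Together with the bass F, this spells G minor seventh in third inversion.

F, G, Bb, D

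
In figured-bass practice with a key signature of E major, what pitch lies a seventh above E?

Counting 6 letter steps above E lands on D; in E major, that letter is D#.

D#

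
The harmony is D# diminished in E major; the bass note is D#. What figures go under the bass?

D# is the root of D# diminished, so the chord is in root position.
A triad in root position is figured 5/3, conventionally abbreviated (no figures — root-position triad).

no figures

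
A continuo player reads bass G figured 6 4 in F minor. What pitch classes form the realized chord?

G, C, Eb

A fourth above G in this key is C.
A sixth above G in this key is Eb.
Together with the bass G, this spells C minor in second inversion.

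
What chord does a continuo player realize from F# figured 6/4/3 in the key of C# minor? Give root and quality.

The figures 6/4/3 indicate a seventh chord in second inversion.
In second inversion the root lies a fourth above the bass: a fourth above F# in C# minor is B.
The chord tones are F#, A, B, D#, giving B dominant seventh.

B dominant seventh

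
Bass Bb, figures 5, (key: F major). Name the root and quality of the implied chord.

The figures 5 indicate a triad in root position.
In root position the bass is the root, so the root is Bb.
The chord tones are Bb, D, F, giving Bb major.

Bb major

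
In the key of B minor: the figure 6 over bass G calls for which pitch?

Counting 5 letter steps above G lands on E; in B minor, that letter is E.

E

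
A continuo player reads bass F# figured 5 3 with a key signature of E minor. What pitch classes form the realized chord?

F#, A, C

A third above F# in this key is A.
A fifth above F# in this key is C.
Together with the bass F#, this spells F# diminished in root position.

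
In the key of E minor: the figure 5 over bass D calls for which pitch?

Counting 4 letter steps above D lands on A; in E minor, that letter is A.

A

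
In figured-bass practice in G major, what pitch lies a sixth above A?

Counting 5 letter steps above A lands on F; in G major, that letter is F#.

F#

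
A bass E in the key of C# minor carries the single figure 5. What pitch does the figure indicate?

Counting 4 letter steps above E lands on B; in C# minor, that letter is B.

B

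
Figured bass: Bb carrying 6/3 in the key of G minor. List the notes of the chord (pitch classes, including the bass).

Bb, D, G

A third above Bb in this key is D.
A sixth above Bb in this key is G.
Together with the bass Bb, this spells G minor in first inversion.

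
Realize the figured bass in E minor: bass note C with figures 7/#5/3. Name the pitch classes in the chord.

C, E, G#, B

A third above C in this key is E.
A fifth above C in this key is G, raised to G# by the sharp.
A seventh above C in this key is B.
Together with the bass C, this spells C augmented major seventh in root position.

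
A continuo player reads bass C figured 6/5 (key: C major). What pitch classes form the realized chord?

The written figures 6/5 are shorthand for 6/5/3: the 3 is implied.
A third above C in this key is E.
A fifth above C in this key is G.
A sixth above C in this key is A.
Together with the bass C, this spells A minor seventh in first inversion.

C, E, G, A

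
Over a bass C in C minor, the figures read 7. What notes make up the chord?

C, Eb, G, Bb

The written figures 7 are shorthand for 7/5/3: the 5/3 are implied.
A third above C in this key is Eb.
A fifth above C in this key is G.
A seventh above C in this key is Bb.
Together with the bass C, this spells C minor seventh in root position.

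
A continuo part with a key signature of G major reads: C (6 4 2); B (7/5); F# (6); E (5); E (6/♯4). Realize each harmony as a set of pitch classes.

C, D, F#, A | B, D, F#, A | F#, A, D | E, G, B | E, A#, C

C (6/4/2): C, D, F#, A.
B (7/5/3): B, D, F#, A.
F# (6/3): F#, A, D.
E (5/3): E, G, B.
E (6/#4): E, A#, C.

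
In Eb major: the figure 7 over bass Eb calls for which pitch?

Counting 6 letter steps above Eb lands on D; in Eb major, that letter is D.

D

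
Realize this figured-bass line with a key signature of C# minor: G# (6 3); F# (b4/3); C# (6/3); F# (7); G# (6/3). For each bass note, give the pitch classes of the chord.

G#, B, E | F#, A, Bb, D# | C#, E, A | F#, A, C#, E | G#, B, E

G# (6/3): G#, B, E.
F# (6/b4/3): F#, A, Bb, D#.
C# (6/3): C#, E, A.
F# (7/5/3): F#, A, C#, E.
G# (6/3): G#, B, E.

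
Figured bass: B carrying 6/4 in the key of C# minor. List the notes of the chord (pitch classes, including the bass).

A fourth above B in this key is E.
A sixth above B in this key is G#.
Together with the bass B, this spells E major in second inversion.

B, E, G#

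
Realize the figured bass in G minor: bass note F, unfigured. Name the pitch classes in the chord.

An unfigured bass implies 5/3.
A third above F in this key is A.
A fifth above F in this key is C.
Together with the bass F, this spells F major in root position.

F, A, C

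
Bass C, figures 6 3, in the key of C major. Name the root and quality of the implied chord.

The figures 6 3 indicate a triad in first inversion.
In first inversion the root lies a sixth above the bass: a sixth above C in C major is A.
The chord tones are C, E, A, giving A minor.

A minor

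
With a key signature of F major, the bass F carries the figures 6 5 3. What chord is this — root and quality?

D minor seventh

The figures 6 5 3 indicate a seventh chord in first inversion.
In first inversion the root lies a sixth above the bass: a sixth above F in F major is D.
The chord tones are F, A, C, D, giving D minor seventh.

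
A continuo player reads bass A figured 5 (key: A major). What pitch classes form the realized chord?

The written figures 5 are shorthand for 5/3: the 3 is implied.
A third above A in this key is C#.
A fifth above A in this key is E.
Together with the bass A, this spells A major in root position.

A, C#, E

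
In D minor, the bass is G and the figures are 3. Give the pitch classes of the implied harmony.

G, Bb, D

The written figures 3 are shorthand for 5/3: the 5 is implied.
A third above G in this key is Bb.
A fifth above G in this key is D.
Together with the bass G, this spells G minor in root position.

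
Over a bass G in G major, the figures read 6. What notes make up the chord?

The written figures 6 are shorthand for 6/3: the 3 is implied.
A third above G in this key is B.
A sixth above G in this key is E.
Together with the bass G, this spells E minor in first inversion.

G, B, E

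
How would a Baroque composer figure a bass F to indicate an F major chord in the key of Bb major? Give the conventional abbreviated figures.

F is the root of F major, so the chord is in root position.
A triad in root position is figured 5/3, conventionally abbreviated (no figures — root-position triad).

no figures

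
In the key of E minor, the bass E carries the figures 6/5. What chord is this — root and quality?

The figures 6/5 indicate a seventh chord in first inversion.
In first inversion the root lies a sixth above the bass: a sixth above E in E minor is C.
The chord tones are E, G, B, C, giving C major seventh.

C major seventh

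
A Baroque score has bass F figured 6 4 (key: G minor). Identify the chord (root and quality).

The figures 6 4 indicate a triad in second inversion.
In second inversion the root lies a fourth above the bass: a fourth above F in G minor is Bb.
The chord tones are F, Bb, D, giving Bb major.

Bb major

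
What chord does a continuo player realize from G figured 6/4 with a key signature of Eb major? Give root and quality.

C minor

The figures 6/4 indicate a triad in second inversion.
In second inversion the root lies a fourth above the bass: a fourth above G in Eb major is C.
The chord tones are G, C, Eb, giving C minor.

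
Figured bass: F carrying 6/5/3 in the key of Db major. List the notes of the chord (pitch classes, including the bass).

A third above F in this key is Ab.
A fifth above F in this key is C.
A sixth above F in this key is Db.
Together with the bass F, this spells Db major seventh in first inversion.

F, Ab, C, Db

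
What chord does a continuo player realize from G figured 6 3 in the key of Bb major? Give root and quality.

Eb major

The figures 6 3 indicate a triad in first inversion.
In first inversion the root lies a sixth above the bass: a sixth above G in Bb major is Eb.
The chord tones are G, Bb, Eb, giving Eb major.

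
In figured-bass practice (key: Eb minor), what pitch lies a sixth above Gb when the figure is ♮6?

E

Counting 5 letter steps above Gb lands on E; in Eb minor, that letter is Eb.
The ♮6 figure makes it natural, giving E.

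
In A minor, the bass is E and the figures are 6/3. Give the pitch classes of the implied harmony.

E, G, C

A third above E in this key is G.
A sixth above E in this key is C.
Together with the bass E, this spells C major in first inversion.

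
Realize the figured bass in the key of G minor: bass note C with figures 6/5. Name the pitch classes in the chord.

C, Eb, G, A

The written figures 6/5 are shorthand for 6/5/3: the 3 is implied.
A third above C in this key is Eb.
A fifth above C in this key is G.
A sixth above C in this key is A.
Together with the bass C, this spells A half-diminished seventh in first inversion.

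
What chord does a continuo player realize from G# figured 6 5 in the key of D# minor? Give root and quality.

The figures 6 5 indicate a seventh chord in first inversion.
In first inversion the root lies a sixth above the bass: a sixth above G# in D# minor is E#.
The chord tones are G#, B, D#, E#, giving E# half-diminished seventh.

E# half-diminished seventh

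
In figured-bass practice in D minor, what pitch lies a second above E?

F

Counting 1 letter step above E lands on F; in D minor, that letter is F.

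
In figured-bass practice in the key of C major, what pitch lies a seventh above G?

Counting 6 letter steps above G lands on F; in C major, that letter is F.

F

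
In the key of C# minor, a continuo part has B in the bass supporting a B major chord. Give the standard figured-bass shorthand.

B is the root of B major, so the chord is in root position.
A triad in root position is figured 5/3, conventionally abbreviated (no figures — root-position triad).

no figures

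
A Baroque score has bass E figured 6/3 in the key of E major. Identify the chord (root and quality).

The figures 6/3 indicate a triad in first inversion.
In first inversion the root lies a sixth above the bass: a sixth above E in E major is C#.
The chord tones are E, G#, C#, giving C# minor.

C# minor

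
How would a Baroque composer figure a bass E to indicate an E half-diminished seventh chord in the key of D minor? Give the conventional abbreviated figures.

E is the root of E half-diminished seventh, so the chord is in root position.
A seventh chord in root position is figured 7/5/3, conventionally abbreviated 7.

7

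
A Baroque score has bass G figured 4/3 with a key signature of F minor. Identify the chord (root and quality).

The figures 4/3 indicate a seventh chord in second inversion.
In second inversion the root lies a fourth above the bass: a fourth above G in F minor is C.
The chord tones are G, Bb, C, Eb, giving C minor seventh.

C minor seventh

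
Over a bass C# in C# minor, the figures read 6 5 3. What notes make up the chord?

A third above C# in this key is E.
A fifth above C# in this key is G#.
A sixth above C# in this key is A.
Together with the bass C#, this spells A major seventh in first inversion.

C#, E, G#, A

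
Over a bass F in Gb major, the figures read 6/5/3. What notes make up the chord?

A third above F in this key is Ab.
A fifth above F in this key is Cb.
A sixth above F in this key is Db.
Together with the bass F, this spells Db dominant seventh in first inversion.

F, Ab, Cb, Db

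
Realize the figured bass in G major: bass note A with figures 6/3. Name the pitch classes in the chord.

A, C, F#

A third above A in this key is C.
A sixth above A in this key is F#.
Together with the bass A, this spells F# diminished in first inversion.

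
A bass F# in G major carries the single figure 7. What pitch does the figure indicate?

Counting 6 letter steps above F# lands on E; in G major, that letter is E.

E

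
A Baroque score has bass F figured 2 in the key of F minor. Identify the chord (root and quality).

The figures 2 indicate a seventh chord in third inversion.
In third inversion the root lies a second above the bass: a second above F in F minor is G.
The chord tones are F, G, Bb, Db, giving G half-diminished seventh.

G half-diminished seventh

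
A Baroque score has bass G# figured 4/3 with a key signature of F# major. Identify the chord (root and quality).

C# dominant seventh

The figures 4/3 indicate a seventh chord in second inversion.
In second inversion the root lies a fourth above the bass: a fourth above G# in F# major is C#.
The chord tones are G#, B, C#, E#, giving C# dominant seventh.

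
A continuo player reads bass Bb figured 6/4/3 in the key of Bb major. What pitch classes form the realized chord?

A third above Bb in this key is D.
A fourth above Bb in this key is Eb.
A sixth above Bb in this key is G.
Together with the bass Bb, this spells Eb major seventh in second inversion.

Bb, D, Eb, G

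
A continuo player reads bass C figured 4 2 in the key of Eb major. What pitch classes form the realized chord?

The written figures 4 2 are shorthand for 6/4/2: the 6 is implied.
A second above C in this key is D.
A fourth above C in this key is F.
A sixth above C in this key is Ab.
Together with the bass C, this spells D half-diminished seventh in third inversion.

C, D, F, Ab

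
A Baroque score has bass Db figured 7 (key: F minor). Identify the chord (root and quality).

Db major seventh

The figures 7 indicate a seventh chord in root position.
In root position the bass is the root, so the root is Db.
The chord tones are Db, F, Ab, C, giving Db major seventh.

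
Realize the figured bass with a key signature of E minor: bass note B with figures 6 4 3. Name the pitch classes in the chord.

A third above B in this key is D.
A fourth above B in this key is E.
A sixth above B in this key is G.
Together with the bass B, this spells E minor seventh in second inversion.

B, D, E, G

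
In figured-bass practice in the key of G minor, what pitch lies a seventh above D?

C

Counting 6 letter steps above D lands on C; in G minor, that letter is C.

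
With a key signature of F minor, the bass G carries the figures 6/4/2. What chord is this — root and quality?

Ab major seventh

The figures 6/4/2 indicate a seventh chord in third inversion.
In third inversion the root lies a second above the bass: a second above G in F minor is Ab.
The chord tones are G, Ab, C, Eb, giving Ab major seventh.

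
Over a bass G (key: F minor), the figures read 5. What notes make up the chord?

The written figures 5 are shorthand for 5/3: the 3 is implied.
A third above G in this key is Bb.
A fifth above G in this key is Db.
Together with the bass G, this spells G diminished in root position.

G, Bb, Db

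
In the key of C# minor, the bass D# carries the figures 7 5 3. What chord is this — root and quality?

D# half-diminished seventh

The figures 7 5 3 indicate a seventh chord in root position.
In root position the bass is the root, so the root is D#.
The chord tones are D#, F#, A, C#, giving D# half-diminished seventh.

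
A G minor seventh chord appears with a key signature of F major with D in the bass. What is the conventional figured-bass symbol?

4/3

D is the fifth of G minor seventh, so the chord is in second inversion.
A seventh chord in second inversion is figured 6/4/3, conventionally abbreviated 4/3.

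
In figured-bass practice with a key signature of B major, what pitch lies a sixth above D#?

Counting 5 letter steps above D# lands on B; in B major, that letter is B.

B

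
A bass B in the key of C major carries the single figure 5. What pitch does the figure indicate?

Counting 4 letter steps above B lands on F; in C major, that letter is F.

F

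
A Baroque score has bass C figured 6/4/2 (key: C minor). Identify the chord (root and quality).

The figures 6/4/2 indicate a seventh chord in third inversion.
In third inversion the root lies a second above the bass: a second above C in C minor is D.
The chord tones are C, D, F, Ab, giving D half-diminished seventh.

D half-diminished seventh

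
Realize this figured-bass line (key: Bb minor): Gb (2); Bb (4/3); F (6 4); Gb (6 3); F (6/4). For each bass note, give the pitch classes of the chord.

Gb, Ab, C, Eb | Bb, Db, Eb, Gb | F, Bb, Db | Gb, Bb, Eb | F, Bb, Db

Gb (6/4/2): Gb, Ab, C, Eb.
Bb (6/4/3): Bb, Db, Eb, Gb.
F (6/4): F, Bb, Db.
Gb (6/3): Gb, Bb, Eb.
F (6/4): F, Bb, Db.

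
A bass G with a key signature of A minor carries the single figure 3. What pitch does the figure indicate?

Counting 2 letter steps above G lands on B; in A minor, that letter is B.

B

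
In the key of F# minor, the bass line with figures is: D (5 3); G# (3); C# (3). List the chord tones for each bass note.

D, F#, A | G#, B, D | C#, E, G#

D (5/3): D, F#, A.
G# (5/3): G#, B, D.
C# (5/3): C#, E, G#.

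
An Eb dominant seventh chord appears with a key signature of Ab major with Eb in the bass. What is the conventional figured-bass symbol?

7

Eb is the root of Eb dominant seventh, so the chord is in root position.
A seventh chord in root position is figured 7/5/3, conventionally abbreviated 7.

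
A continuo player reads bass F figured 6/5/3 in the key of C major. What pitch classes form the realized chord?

F, A, C, D

A third above F in this key is A.
A fifth above F in this key is C.
A sixth above F in this key is D.
Together with the bass F, this spells D minor seventh in first inversion.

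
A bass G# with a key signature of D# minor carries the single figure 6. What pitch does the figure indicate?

E#

Counting 5 letter steps above G# lands on E; in D# minor, that letter is E#.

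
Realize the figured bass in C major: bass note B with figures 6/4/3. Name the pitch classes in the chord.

B, D, E, G

A third above B in this key is D.
A fourth above B in this key is E.
A sixth above B in this key is G.
Together with the bass B, this spells E minor seventh in second inversion.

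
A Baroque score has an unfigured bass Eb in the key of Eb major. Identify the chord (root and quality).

An unfigured bass indicates a triad in root position.
In root position the bass is the root, so the root is Eb.
The chord tones are Eb, G, Bb, giving Eb major.

Eb major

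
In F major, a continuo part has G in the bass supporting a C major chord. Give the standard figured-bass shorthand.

G is the fifth of C major, so the chord is in second inversion.
A triad in second inversion is figured 6/4, conventionally abbreviated 6/4.

6/4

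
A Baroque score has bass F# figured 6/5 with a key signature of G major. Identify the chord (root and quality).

D dominant seventh

The figures 6/5 indicate a seventh chord in first inversion.
In first inversion the root lies a sixth above the bass: a sixth above F# in G major is D.
The chord tones are F#, A, C, D, giving D dominant seventh.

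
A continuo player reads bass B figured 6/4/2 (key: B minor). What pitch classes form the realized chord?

B, C#, E, G

A second above B in this key is C#.
A fourth above B in this key is E.
A sixth above B in this key is G.
Together with the bass B, this spells C# half-diminished seventh in third inversion.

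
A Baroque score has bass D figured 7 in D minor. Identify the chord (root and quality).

The figures 7 indicate a seventh chord in root position.
In root position the bass is the root, so the root is D.
The chord tones are D, F, A, C, giving D minor seventh.

D minor seventh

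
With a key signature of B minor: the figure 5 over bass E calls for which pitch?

B

Counting 4 letter steps above E lands on B; in B minor, that letter is B.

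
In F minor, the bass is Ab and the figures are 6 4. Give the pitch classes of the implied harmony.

A fourth above Ab in this key is Db.
A sixth above Ab in this key is F.
Together with the bass Ab, this spells Db major in second inversion.

Ab, Db, F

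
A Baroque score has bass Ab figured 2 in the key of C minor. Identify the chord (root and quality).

The figures 2 indicate a seventh chord in third inversion.
In third inversion the root lies a second above the bass: a second above Ab in C minor is Bb.
The chord tones are Ab, Bb, D, F, giving Bb dominant seventh.

Bb dominant seventh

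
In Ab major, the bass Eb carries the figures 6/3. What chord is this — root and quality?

C minor

The figures 6/3 indicate a triad in first inversion.
In first inversion the root lies a sixth above the bass: a sixth above Eb in Ab major is C.
The chord tones are Eb, G, C, giving C minor.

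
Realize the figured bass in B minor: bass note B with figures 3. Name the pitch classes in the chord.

B, D, F#

The written figures 3 are shorthand for 5/3: the 5 is implied.
A third above B in this key is D.
A fifth above B in this key is F#.
Together with the bass B, this spells B minor in root position.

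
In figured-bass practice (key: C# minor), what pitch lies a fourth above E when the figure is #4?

A#

Counting 3 letter steps above E lands on A; in C# minor, that letter is A.
The #4 figure raises it a semitone, giving A#.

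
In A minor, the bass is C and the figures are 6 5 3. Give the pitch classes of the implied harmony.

A third above C in this key is E.
A fifth above C in this key is G.
A sixth above C in this key is A.
Together with the bass C, this spells A minor seventh in first inversion.

C, E, G, A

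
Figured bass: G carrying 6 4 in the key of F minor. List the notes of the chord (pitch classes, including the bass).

A fourth above G in this key is C.
A sixth above G in this key is Eb.
Together with the bass G, this spells C minor in second inversion.

G, C, Eb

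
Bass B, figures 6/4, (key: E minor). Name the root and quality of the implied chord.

The figures 6/4 indicate a triad in second inversion.
In second inversion the root lies a fourth above the bass: a fourth above B in E minor is E.
The chord tones are B, E, G, giving E minor.

E minor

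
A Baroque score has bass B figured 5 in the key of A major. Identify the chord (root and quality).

The figures 5 indicate a triad in root position.
In root position the bass is the root, so the root is B.
The chord tones are B, D, F#, giving B minor.

B minor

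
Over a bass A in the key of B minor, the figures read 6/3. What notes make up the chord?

A, C#, F#

A third above A in this key is C#.
A sixth above A in this key is F#.
Together with the bass A, this spells F# minor in first inversion.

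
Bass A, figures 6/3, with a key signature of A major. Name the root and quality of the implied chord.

The figures 6/3 indicate a triad in first inversion.
In first inversion the root lies a sixth above the bass: a sixth above A in A major is F#.
The chord tones are A, C#, F#, giving F# minor.

F# minor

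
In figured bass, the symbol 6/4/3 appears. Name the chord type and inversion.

seventh chord, second inversion

Intervals of 6/4/3 above the bass form a seventh chord; the bass is the fifth, so this is second inversion.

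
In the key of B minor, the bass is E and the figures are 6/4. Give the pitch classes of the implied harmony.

E, A, C#

A fourth above E in this key is A.
A sixth above E in this key is C#.
Together with the bass E, this spells A major in second inversion.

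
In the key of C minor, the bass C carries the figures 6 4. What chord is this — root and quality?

The figures 6 4 indicate a triad in second inversion.
In second inversion the root lies a fourth above the bass: a fourth above C in C minor is F.
The chord tones are C, F, Ab, giving F minor.

F minor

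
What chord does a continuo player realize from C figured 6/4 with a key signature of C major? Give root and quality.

F major

The figures 6/4 indicate a triad in second inversion.
In second inversion the root lies a fourth above the bass: a fourth above C in C major is F.
The chord tones are C, F, A, giving F major.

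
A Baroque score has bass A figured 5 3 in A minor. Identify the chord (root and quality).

A minor

The figures 5 3 indicate a triad in root position.
In root position the bass is the root, so the root is A.
The chord tones are A, C, E, giving A minor.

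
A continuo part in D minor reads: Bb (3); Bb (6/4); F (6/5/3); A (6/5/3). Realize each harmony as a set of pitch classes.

Bb (5/3): Bb, D, F.
Bb (6/4): Bb, E, G.
F (6/5/3): F, A, C, D.
A (6/5/3): A, C, E, F.

Bb, D, F | Bb, E, G | F, A, C, D | A, C, E, F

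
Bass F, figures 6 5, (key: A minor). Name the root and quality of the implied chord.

The figures 6 5 indicate a seventh chord in first inversion.
In first inversion the root lies a sixth above the bass: a sixth above F in A minor is D.
The chord tones are F, A, C, D, giving D minor seventh.

D minor seventh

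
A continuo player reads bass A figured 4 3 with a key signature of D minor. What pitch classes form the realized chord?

The written figures 4 3 are shorthand for 6/4/3: the 6 is implied.
A third above A in this key is C.
A fourth above A in this key is D.
A sixth above A in this key is F.
Together with the bass A, this spells D minor seventh in second inversion.

A, C, D, F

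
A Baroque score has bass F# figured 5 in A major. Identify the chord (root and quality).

F# minor

The figures 5 indicate a triad in root position.
In root position the bass is the root, so the root is F#.
The chord tones are F#, A, C#, giving F# minor.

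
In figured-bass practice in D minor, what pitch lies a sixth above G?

E

Counting 5 letter steps above G lands on E; in D minor, that letter is E.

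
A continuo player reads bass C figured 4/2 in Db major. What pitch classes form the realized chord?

C, Db, F, Ab

The written figures 4/2 are shorthand for 6/4/2: the 6 is implied.
A second above C in this key is Db.
A fourth above C in this key is F.
A sixth above C in this key is Ab.
Together with the bass C, this spells Db major seventh in third inversion.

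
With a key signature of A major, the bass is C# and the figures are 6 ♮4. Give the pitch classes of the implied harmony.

A fourth above C# in this key is F#, made natural (F) by the ♮ figure.
A sixth above C# in this key is A.
Together with the bass C#, this spells F augmented in second inversion.

C#, F, A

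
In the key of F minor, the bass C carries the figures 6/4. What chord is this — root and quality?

F minor

The figures 6/4 indicate a triad in second inversion.
In second inversion the root lies a fourth above the bass: a fourth above C in F minor is F.
The chord tones are C, F, Ab, giving F minor.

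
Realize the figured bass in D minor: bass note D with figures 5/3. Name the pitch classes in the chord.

A third above D in this key is F.
A fifth above D in this key is A.
Together with the bass D, this spells D minor in root position.

D, F, A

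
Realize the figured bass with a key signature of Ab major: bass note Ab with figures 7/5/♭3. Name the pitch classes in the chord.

Ab, Cb, Eb, G

A third above Ab in this key is C, lowered to Cb by the flat.
A fifth above Ab in this key is Eb.
A seventh above Ab in this key is G.
Together with the bass Ab, this spells Ab minor-major seventh in root position.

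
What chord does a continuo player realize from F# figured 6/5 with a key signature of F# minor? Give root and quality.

D major seventh

The figures 6/5 indicate a seventh chord in first inversion.
In first inversion the root lies a sixth above the bass: a sixth above F# in F# minor is D.
The chord tones are F#, A, C#, D, giving D major seventh.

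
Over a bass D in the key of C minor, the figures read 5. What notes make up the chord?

The written figures 5 are shorthand for 5/3: the 3 is implied.
A third above D in this key is F.
A fifth above D in this key is Ab.
Together with the bass D, this spells D diminished in root position.

D, F, Ab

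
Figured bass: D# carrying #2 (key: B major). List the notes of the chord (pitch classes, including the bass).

The written figures #2 are shorthand for 6/4/2: the 6/4 are implied.
A second above D# in this key is E, raised to E# by the sharp.
A fourth above D# in this key is G#.
A sixth above D# in this key is B.
Together with the bass D#, this spells E# half-diminished seventh in third inversion.

D#, E#, G#, B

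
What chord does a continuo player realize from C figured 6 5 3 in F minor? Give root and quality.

Ab major seventh

The figures 6 5 3 indicate a seventh chord in first inversion.
In first inversion the root lies a sixth above the bass: a sixth above C in F minor is Ab.
The chord tones are C, Eb, G, Ab, giving Ab major seventh.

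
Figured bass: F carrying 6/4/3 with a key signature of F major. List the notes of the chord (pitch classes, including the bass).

F, A, Bb, D

A third above F in this key is A.
A fourth above F in this key is Bb.
A sixth above F in this key is D.
Together with the bass F, this spells Bb major seventh in second inversion.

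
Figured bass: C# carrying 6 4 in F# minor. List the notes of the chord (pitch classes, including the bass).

A fourth above C# in this key is F#.
A sixth above C# in this key is A.
Together with the bass C#, this spells F# minor in second inversion.

C#, F#, A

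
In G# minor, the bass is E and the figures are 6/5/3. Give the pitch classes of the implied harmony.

A third above E in this key is G#.
A fifth above E in this key is B.
A sixth above E in this key is C#.
Together with the bass E, this spells C# minor seventh in first inversion.

E, G#, B, C#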